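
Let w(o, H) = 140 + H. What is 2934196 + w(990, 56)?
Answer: 2934392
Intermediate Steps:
2934196 + w(990, 56) = 2934196 + (140 + 56) = 2934196 + 196 = 2934392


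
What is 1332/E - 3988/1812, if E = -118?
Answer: -360521/26727 ≈ -13.489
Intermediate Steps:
1332/E - 3988/1812 = 1332/(-118) - 3988/1812 = 1332*(-1/118) - 3988*1/1812 = -666/59 - 997/453 = -360521/26727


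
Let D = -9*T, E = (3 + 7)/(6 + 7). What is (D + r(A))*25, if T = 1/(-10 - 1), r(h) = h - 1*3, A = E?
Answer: -5050/143 ≈ -35.315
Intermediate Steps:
E = 10/13 ≈ 0.76923
A = 10/13 ≈ 0.76923
r(h) = -3 + h (r(h) = h - 3 = -3 + h)
T = -1/11 (T = 1/(-11) = -1/11 ≈ -0.090909)
D = 9/11 (D = -9*(-1/11) = 9/11 ≈ 0.81818)
(D + r(A))*25 = (9/11 + (-3 + 10/13))*25 = (9/11 - 29/13)*25 = -202/143*25 = -5050/143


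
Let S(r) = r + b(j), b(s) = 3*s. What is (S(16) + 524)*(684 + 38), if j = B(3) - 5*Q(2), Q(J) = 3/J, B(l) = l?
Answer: 380133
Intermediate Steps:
j = -9/2 (j = 3 - 5*3/2 = 3 - 1*15/2 = 3 - 15/2 = -9/2 ≈ -4.5000)
S(r) = -27/2 + r (S(r) = r + 3*(-9/2) = r - 27/2 = -27/2 + r)
(S(16) + 524)*(684 + 38) = ((-27/2 + 16) + 524)*(684 + 38) = (5/2 + 524)*722 = (1053/2)*722 = 380133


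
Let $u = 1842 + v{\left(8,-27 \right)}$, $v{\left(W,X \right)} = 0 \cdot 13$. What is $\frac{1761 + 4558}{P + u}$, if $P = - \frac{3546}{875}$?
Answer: $\frac{5529125}{1608204} \approx 3.4381$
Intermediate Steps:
$v{\left(W,X \right)} = 0$
$P = - \frac{3546}{875}$ ($P = \left(-3546\right) \frac{1}{875} = - \frac{3546}{875} \approx -4.0526$)
$u = 1842$ ($u = 1842 + 0 = 1842$)
$\frac{1761 + 4558}{P + u} = \frac{1761 + 4558}{- \frac{3546}{875} + 1842} = \frac{6319}{\frac{1608204}{875}} = 6319 \cdot \frac{875}{1608204} = \frac{5529125}{1608204}$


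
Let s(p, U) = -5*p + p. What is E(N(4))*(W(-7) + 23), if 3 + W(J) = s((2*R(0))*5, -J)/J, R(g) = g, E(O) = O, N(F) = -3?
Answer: -60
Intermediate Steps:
s(p, U) = -4*p
W(J) = -3 (W(J) = -3 + (-4*2*0*5)/J = -3 + (-0*5)/J = -3 + (-4*0)/J = -3 + 0/J = -3 + 0 = -3)
E(N(4))*(W(-7) + 23) = -3*(-3 + 23) = -3*20 = -60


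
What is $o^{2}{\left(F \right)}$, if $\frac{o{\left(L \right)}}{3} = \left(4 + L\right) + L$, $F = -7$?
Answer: $900$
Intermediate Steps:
$o{\left(L \right)} = 12 + 6 L$ ($o{\left(L \right)} = 3 \left(\left(4 + L\right) + L\right) = 3 \left(4 + 2 L\right) = 12 + 6 L$)
$o^{2}{\left(F \right)} = \left(12 + 6 \left(-7\right)\right)^{2} = \left(12 - 42\right)^{2} = \left(-30\right)^{2} = 900$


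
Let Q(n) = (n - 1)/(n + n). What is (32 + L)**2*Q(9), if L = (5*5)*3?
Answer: 45796/9 ≈ 5088.4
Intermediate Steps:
L = 75 (L = 25*3 = 75)
Q(n) = (-1 + n)/(2*n) (Q(n) = (-1 + n)/((2*n)) = (-1 + n)*(1/(2*n)) = (-1 + n)/(2*n))
(32 + L)**2*Q(9) = (32 + 75)**2*((1/2)*(-1 + 9)/9) = 107**2*((1/2)*(1/9)*8) = 11449*(4/9) = 45796/9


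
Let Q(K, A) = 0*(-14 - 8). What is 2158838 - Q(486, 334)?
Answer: 2158838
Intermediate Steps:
Q(K, A) = 0 (Q(K, A) = 0*(-22) = 0)
2158838 - Q(486, 334) = 2158838 - 1*0 = 2158838 + 0 = 2158838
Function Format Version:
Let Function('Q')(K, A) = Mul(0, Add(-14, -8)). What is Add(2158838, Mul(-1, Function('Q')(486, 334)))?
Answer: 2158838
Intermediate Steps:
Function('Q')(K, A) = 0 (Function('Q')(K, A) = Mul(0, -22) = 0)
Add(2158838, Mul(-1, Function('Q')(486, 334))) = Add(2158838, Mul(-1, 0)) = Add(2158838, 0) = 2158838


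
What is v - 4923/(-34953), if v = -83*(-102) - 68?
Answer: 97846739/11651 ≈ 8398.1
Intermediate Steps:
v = 8398 (v = 8466 - 68 = 8398)
v - 4923/(-34953) = 8398 - 4923/(-34953) = 8398 - 4923*(-1)/34953 = 8398 - 1*(-1641/11651) = 8398 + 1641/11651 = 97846739/11651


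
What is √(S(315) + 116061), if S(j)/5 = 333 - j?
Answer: √116151 ≈ 340.81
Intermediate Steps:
S(j) = 1665 - 5*j (S(j) = 5*(333 - j) = 1665 - 5*j)
√(S(315) + 116061) = √((1665 - 5*315) + 116061) = √((1665 - 1575) + 116061) = √(90 + 116061) = √116151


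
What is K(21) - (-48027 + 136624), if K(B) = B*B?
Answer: -88156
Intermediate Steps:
K(B) = B²
K(21) - (-48027 + 136624) = 21² - (-48027 + 136624) = 441 - 1*88597 = 441 - 88597 = -88156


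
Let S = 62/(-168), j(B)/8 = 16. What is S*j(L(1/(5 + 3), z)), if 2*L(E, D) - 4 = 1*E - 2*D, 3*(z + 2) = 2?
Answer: -992/21 ≈ -47.238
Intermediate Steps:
z = -4/3 (z = -2 + (⅓)*2 = -2 + ⅔ = -4/3 ≈ -1.3333)
L(E, D) = 2 + E/2 - D (L(E, D) = 2 + (1*E - 2*D)/2 = 2 + (E - 2*D)/2 = 2 + (E/2 - D) = 2 + E/2 - D)
j(B) = 128 (j(B) = 8*16 = 128)
S = -31/84 (S = 62*(-1/168) = -31/84 ≈ -0.36905)
S*j(L(1/(5 + 3), z)) = -31/84*128 = -992/21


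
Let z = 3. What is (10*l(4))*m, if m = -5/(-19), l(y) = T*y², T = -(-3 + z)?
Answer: 0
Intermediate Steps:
T = 0 (T = -(-3 + 3) = -1*0 = 0)
l(y) = 0 (l(y) = 0*y² = 0)
m = 5/19 (m = -5*(-1/19) = 5/19 ≈ 0.26316)
(10*l(4))*m = (10*0)*(5/19) = 0*(5/19) = 0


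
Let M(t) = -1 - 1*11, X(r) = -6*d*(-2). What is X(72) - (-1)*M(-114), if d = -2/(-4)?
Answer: -6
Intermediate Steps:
d = ½ (d = -2*(-¼) = ½ ≈ 0.50000)
X(r) = 6 (X(r) = -6*½*(-2) = -3*(-2) = 6)
M(t) = -12 (M(t) = -1 - 11 = -12)
X(72) - (-1)*M(-114) = 6 - (-1)*(-12) = 6 - 1*12 = 6 - 12 = -6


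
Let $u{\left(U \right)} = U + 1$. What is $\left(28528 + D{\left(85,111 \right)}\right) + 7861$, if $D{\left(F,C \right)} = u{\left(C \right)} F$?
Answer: $45909$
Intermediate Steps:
$u{\left(U \right)} = 1 + U$
$D{\left(F,C \right)} = F \left(1 + C\right)$ ($D{\left(F,C \right)} = \left(1 + C\right) F = F \left(1 + C\right)$)
$\left(28528 + D{\left(85,111 \right)}\right) + 7861 = \left(28528 + 85 \left(1 + 111\right)\right) + 7861 = \left(28528 + 85 \cdot 112\right) + 7861 = \left(28528 + 9520\right) + 7861 = 38048 + 7861 = 45909$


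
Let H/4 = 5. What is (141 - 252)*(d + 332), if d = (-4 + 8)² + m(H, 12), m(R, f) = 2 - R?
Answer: -36630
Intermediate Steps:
H = 20 (H = 4*5 = 20)
d = -2 (d = (-4 + 8)² + (2 - 1*20) = 4² + (2 - 20) = 16 - 18 = -2)
(141 - 252)*(d + 332) = (141 - 252)*(-2 + 332) = -111*330 = -36630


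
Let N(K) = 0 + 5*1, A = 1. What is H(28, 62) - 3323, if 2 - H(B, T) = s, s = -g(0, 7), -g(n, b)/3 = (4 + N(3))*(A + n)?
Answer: -3348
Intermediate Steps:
N(K) = 5 (N(K) = 0 + 5 = 5)
g(n, b) = -27 - 27*n (g(n, b) = -3*(4 + 5)*(1 + n) = -27*(1 + n) = -3*(9 + 9*n) = -27 - 27*n)
s = 27 (s = -(-27 - 27*0) = -(-27 + 0) = -1*(-27) = 27)
H(B, T) = -25 (H(B, T) = 2 - 1*27 = 2 - 27 = -25)
H(28, 62) - 3323 = -25 - 3323 = -3348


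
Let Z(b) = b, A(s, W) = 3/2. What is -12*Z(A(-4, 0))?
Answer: -18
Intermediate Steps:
A(s, W) = 3/2 (A(s, W) = 3*(½) = 3/2)
-12*Z(A(-4, 0)) = -12*3/2 = -18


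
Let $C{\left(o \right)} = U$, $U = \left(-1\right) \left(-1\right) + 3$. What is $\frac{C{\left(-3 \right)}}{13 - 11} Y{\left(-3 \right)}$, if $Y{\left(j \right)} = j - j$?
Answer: $0$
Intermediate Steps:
$U = 4$ ($U = 1 + 3 = 4$)
$C{\left(o \right)} = 4$
$Y{\left(j \right)} = 0$
$\frac{C{\left(-3 \right)}}{13 - 11} Y{\left(-3 \right)} = \frac{4}{13 - 11} \cdot 0 = \frac{4}{2} \cdot 0 = 4 \cdot \frac{1}{2} \cdot 0 = 2 \cdot 0 = 0$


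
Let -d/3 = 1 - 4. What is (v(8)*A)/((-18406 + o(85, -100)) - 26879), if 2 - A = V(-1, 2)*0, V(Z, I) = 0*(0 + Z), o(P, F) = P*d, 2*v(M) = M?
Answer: -1/5565 ≈ -0.00017969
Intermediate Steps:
d = 9 (d = -3*(1 - 4) = -3*(-3) = 9)
v(M) = M/2
o(P, F) = 9*P (o(P, F) = P*9 = 9*P)
V(Z, I) = 0 (V(Z, I) = 0*Z = 0)
A = 2 (A = 2 - 0*0 = 2 - 1*0 = 2 + 0 = 2)
(v(8)*A)/((-18406 + o(85, -100)) - 26879) = (((½)*8)*2)/((-18406 + 9*85) - 26879) = (4*2)/((-18406 + 765) - 26879) = 8/(-17641 - 26879) = 8/(-44520) = 8*(-1/44520) = -1/5565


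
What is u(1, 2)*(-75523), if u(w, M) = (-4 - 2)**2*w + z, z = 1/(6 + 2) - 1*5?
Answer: -18805227/8 ≈ -2.3507e+6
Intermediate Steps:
z = -39/8 (z = 1/8 - 5 = -39/8 ≈ -4.8750)
u(w, M) = -39/8 + 36*w (u(w, M) = (-4 - 2)**2*w - 39/8 = (-6)**2*w - 39/8 = 36*w - 39/8 = -39/8 + 36*w)
u(1, 2)*(-75523) = (-39/8 + 36*1)*(-75523) = (-39/8 + 36)*(-75523) = (249/8)*(-75523) = -18805227/8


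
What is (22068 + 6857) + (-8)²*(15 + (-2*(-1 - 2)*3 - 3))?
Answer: 30845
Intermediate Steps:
(22068 + 6857) + (-8)²*(15 + (-2*(-1 - 2)*3 - 3)) = 28925 + 64*(15 + (-(-6)*3 - 3)) = 28925 + 64*(15 + (-2*(-9) - 3)) = 28925 + 64*(15 + (18 - 3)) = 28925 + 64*(15 + 15) = 28925 + 64*30 = 28925 + 1920 = 30845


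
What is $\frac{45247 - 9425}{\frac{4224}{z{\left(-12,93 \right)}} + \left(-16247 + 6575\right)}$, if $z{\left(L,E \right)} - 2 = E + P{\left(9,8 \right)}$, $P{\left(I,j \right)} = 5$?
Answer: $- \frac{447775}{120372} \approx -3.7199$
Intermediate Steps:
$z{\left(L,E \right)} = 7 + E$ ($z{\left(L,E \right)} = 2 + \left(E + 5\right) = 2 + \left(5 + E\right) = 7 + E$)
$\frac{45247 - 9425}{\frac{4224}{z{\left(-12,93 \right)}} + \left(-16247 + 6575\right)} = \frac{45247 - 9425}{\frac{4224}{7 + 93} + \left(-16247 + 6575\right)} = \frac{35822}{\frac{4224}{100} - 9672} = \frac{35822}{4224 \cdot \frac{1}{100} - 9672} = \frac{35822}{\frac{1056}{25} - 9672} = \frac{35822}{- \frac{240744}{25}} = 35822 \left(- \frac{25}{240744}\right) = - \frac{447775}{120372}$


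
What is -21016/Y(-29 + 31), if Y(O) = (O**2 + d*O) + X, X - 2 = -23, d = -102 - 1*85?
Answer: 21016/391 ≈ 53.749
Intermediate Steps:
d = -187 (d = -102 - 85 = -187)
X = -21 (X = 2 - 23 = -21)
Y(O) = -21 + O**2 - 187*O (Y(O) = (O**2 - 187*O) - 21 = -21 + O**2 - 187*O)
-21016/Y(-29 + 31) = -21016/(-21 + (-29 + 31)**2 - 187*(-29 + 31)) = -21016/(-21 + 2**2 - 187*2) = -21016/(-21 + 4 - 374) = -21016/(-391) = -21016*(-1/391) = 21016/391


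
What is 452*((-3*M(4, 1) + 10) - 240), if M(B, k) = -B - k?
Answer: -97180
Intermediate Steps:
452*((-3*M(4, 1) + 10) - 240) = 452*((-3*(-1*4 - 1*1) + 10) - 240) = 452*((-3*(-4 - 1) + 10) - 240) = 452*((-3*(-5) + 10) - 240) = 452*((15 + 10) - 240) = 452*(25 - 240) = 452*(-215) = -97180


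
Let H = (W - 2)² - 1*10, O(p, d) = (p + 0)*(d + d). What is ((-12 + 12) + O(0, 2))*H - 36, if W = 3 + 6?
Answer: -36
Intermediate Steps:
O(p, d) = 2*d*p (O(p, d) = p*(2*d) = 2*d*p)
W = 9
H = 39 (H = (9 - 2)² - 1*10 = 7² - 10 = 49 - 10 = 39)
((-12 + 12) + O(0, 2))*H - 36 = ((-12 + 12) + 2*2*0)*39 - 36 = (0 + 0)*39 - 36 = 0*39 - 36 = 0 - 36 = -36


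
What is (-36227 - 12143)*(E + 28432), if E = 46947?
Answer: -3646082230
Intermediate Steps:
(-36227 - 12143)*(E + 28432) = (-36227 - 12143)*(46947 + 28432) = -48370*75379 = -3646082230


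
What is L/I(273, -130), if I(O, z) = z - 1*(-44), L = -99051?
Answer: 99051/86 ≈ 1151.8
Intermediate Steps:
I(O, z) = 44 + z (I(O, z) = z + 44 = 44 + z)
L/I(273, -130) = -99051/(44 - 130) = -99051/(-86) = -99051*(-1/86) = 99051/86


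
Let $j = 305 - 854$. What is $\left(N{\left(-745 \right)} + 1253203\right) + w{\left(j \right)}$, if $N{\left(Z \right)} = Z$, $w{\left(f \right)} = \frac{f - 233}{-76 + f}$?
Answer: $\frac{782787032}{625} \approx 1.2525 \cdot 10^{6}$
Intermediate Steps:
$j = -549$ ($j = 305 - 854 = -549$)
$w{\left(f \right)} = \frac{-233 + f}{-76 + f}$
$\left(N{\left(-745 \right)} + 1253203\right) + w{\left(j \right)} = \left(-745 + 1253203\right) + \frac{-233 - 549}{-76 - 549} = 1252458 + \frac{1}{-625} \left(-782\right) = 1252458 - - \frac{782}{625} = 1252458 + \frac{782}{625} = \frac{782787032}{625}$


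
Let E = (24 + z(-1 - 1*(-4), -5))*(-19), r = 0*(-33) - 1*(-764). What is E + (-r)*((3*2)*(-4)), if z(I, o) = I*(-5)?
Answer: 18165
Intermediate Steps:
r = 764 (r = 0 + 764 = 764)
z(I, o) = -5*I
E = -171 (E = (24 - 5*(-1 - 1*(-4)))*(-19) = (24 - 5*(-1 + 4))*(-19) = (24 - 5*3)*(-19) = (24 - 15)*(-19) = 9*(-19) = -171)
E + (-r)*((3*2)*(-4)) = -171 + (-1*764)*((3*2)*(-4)) = -171 - 4584*(-4) = -171 - 764*(-24) = -171 + 18336 = 18165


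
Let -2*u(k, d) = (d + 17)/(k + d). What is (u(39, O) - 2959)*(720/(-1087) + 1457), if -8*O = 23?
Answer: -2707653651185/628286 ≈ -4.3096e+6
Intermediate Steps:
O = -23/8 (O = -⅛*23 = -23/8 ≈ -2.8750)
u(k, d) = -(17 + d)/(2*(d + k)) (u(k, d) = -(d + 17)/(2*(k + d)) = -(17 + d)/(2*(d + k)))
(u(39, O) - 2959)*(720/(-1087) + 1457) = ((-17 - 1*(-23/8))/(2*(-23/8 + 39)) - 2959)*(720/(-1087) + 1457) = ((-17 + 23/8)/(2*(289/8)) - 2959)*(720*(-1/1087) + 1457) = ((½)*(8/289)*(-113/8) - 2959)*(-720/1087 + 1457) = (-113/578 - 2959)*(1583039/1087) = -1710415/578*1583039/1087 = -2707653651185/628286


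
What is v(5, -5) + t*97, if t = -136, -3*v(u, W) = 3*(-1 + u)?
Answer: -13196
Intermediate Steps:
v(u, W) = 1 - u (v(u, W) = -(-1 + u) = -(-3 + 3*u)/3 = 1 - u)
v(5, -5) + t*97 = (1 - 1*5) - 136*97 = (1 - 5) - 13192 = -4 - 13192 = -13196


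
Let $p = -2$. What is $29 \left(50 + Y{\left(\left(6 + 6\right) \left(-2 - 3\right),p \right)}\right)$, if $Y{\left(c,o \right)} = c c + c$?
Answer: $104110$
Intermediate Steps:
$Y{\left(c,o \right)} = c + c^{2}$ ($Y{\left(c,o \right)} = c^{2} + c = c + c^{2}$)
$29 \left(50 + Y{\left(\left(6 + 6\right) \left(-2 - 3\right),p \right)}\right) = 29 \left(50 + \left(6 + 6\right) \left(-2 - 3\right) \left(1 + \left(6 + 6\right) \left(-2 - 3\right)\right)\right) = 29 \left(50 + 12 \left(-5\right) \left(1 + 12 \left(-5\right)\right)\right) = 29 \left(50 - 60 \left(1 - 60\right)\right) = 29 \left(50 - -3540\right) = 29 \left(50 + 3540\right) = 29 \cdot 3590 = 104110$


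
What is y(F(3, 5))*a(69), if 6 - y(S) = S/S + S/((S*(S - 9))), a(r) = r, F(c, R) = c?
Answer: 713/2 ≈ 356.50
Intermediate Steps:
y(S) = 5 - 1/(-9 + S) (y(S) = 6 - (S/S + S/((S*(S - 9)))) = 6 - (1 + S/((S*(-9 + S)))) = 6 - (1 + S*(1/(S*(-9 + S)))) = 6 - (1 + 1/(-9 + S)) = 6 + (-1 - 1/(-9 + S)) = 5 - 1/(-9 + S))
y(F(3, 5))*a(69) = ((-46 + 5*3)/(-9 + 3))*69 = ((-46 + 15)/(-6))*69 = -⅙*(-31)*69 = (31/6)*69 = 713/2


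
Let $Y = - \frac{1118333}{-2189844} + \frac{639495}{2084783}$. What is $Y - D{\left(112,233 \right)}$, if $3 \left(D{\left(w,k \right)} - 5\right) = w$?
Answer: $- \frac{189534588107549}{4565349543852} \approx -41.516$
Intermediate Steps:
$D{\left(w,k \right)} = 5 + \frac{w}{3}$
$Y = \frac{3731875915519}{4565349543852}$ ($Y = \left(-1118333\right) \left(- \frac{1}{2189844}\right) + 639495 \cdot \frac{1}{2084783} = \frac{1118333}{2189844} + \frac{639495}{2084783} = \frac{3731875915519}{4565349543852} \approx 0.81744$)
$Y - D{\left(112,233 \right)} = \frac{3731875915519}{4565349543852} - \left(5 + \frac{1}{3} \cdot 112\right) = \frac{3731875915519}{4565349543852} - \left(5 + \frac{112}{3}\right) = \frac{3731875915519}{4565349543852} - \frac{127}{3} = - \frac{189534588107549}{4565349543852}$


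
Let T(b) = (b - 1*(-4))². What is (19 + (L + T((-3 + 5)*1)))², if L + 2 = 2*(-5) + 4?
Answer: 2209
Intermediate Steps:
T(b) = (4 + b)² (T(b) = (b + 4)² = (4 + b)²)
L = -8 (L = -2 + (2*(-5) + 4) = -2 + (-10 + 4) = -2 - 6 = -8)
(19 + (L + T((-3 + 5)*1)))² = (19 + (-8 + (4 + (-3 + 5)*1)²))² = (19 + (-8 + (4 + 2*1)²))² = (19 + (-8 + (4 + 2)²))² = (19 + (-8 + 6²))² = (19 + (-8 + 36))² = (19 + 28)² = 47² = 2209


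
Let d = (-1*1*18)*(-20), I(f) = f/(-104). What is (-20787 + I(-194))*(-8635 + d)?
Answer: 8943843425/52 ≈ 1.7200e+8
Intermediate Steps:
I(f) = -f/104 (I(f) = f*(-1/104) = -f/104)
d = 360 (d = -1*18*(-20) = -18*(-20) = 360)
(-20787 + I(-194))*(-8635 + d) = (-20787 - 1/104*(-194))*(-8635 + 360) = (-20787 + 97/52)*(-8275) = -1080827/52*(-8275) = 8943843425/52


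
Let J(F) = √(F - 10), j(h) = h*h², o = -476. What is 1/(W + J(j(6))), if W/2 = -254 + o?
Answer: -730/1065697 - √206/2131394 ≈ -0.00069173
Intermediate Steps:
j(h) = h³
J(F) = √(-10 + F)
W = -1460 (W = 2*(-254 - 476) = 2*(-730) = -1460)
1/(W + J(j(6))) = 1/(-1460 + √(-10 + 6³)) = 1/(-1460 + √(-10 + 216)) = 1/(-1460 + √206)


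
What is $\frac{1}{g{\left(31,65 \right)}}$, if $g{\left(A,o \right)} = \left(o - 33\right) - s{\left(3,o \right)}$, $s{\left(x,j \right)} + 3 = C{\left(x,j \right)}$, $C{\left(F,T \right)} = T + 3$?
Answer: $- \frac{1}{33} \approx -0.030303$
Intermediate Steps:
$C{\left(F,T \right)} = 3 + T$
$s{\left(x,j \right)} = j$ ($s{\left(x,j \right)} = -3 + \left(3 + j\right) = j$)
$g{\left(A,o \right)} = -33$ ($g{\left(A,o \right)} = \left(o - 33\right) - o = \left(-33 + o\right) - o = -33$)
$\frac{1}{g{\left(31,65 \right)}} = \frac{1}{-33} = - \frac{1}{33}$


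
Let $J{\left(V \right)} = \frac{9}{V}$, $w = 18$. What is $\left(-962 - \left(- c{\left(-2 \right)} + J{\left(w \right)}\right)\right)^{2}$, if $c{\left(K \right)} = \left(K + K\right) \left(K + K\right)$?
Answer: $\frac{3583449}{4} \approx 8.9586 \cdot 10^{5}$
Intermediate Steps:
$c{\left(K \right)} = 4 K^{2}$ ($c{\left(K \right)} = 2 K 2 K = 4 K^{2}$)
$\left(-962 - \left(- c{\left(-2 \right)} + J{\left(w \right)}\right)\right)^{2} = \left(-962 + \left(4 \left(-2\right)^{2} - \frac{9}{18}\right)\right)^{2} = \left(-962 + \left(4 \cdot 4 - 9 \cdot \frac{1}{18}\right)\right)^{2} = \left(-962 + \left(16 - \frac{1}{2}\right)\right)^{2} = \left(-962 + \frac{31}{2}\right)^{2} = \left(- \frac{1893}{2}\right)^{2} = \frac{3583449}{4}$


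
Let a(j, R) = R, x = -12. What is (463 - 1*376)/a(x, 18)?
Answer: 29/6 ≈ 4.8333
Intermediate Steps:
(463 - 1*376)/a(x, 18) = (463 - 1*376)/18 = (463 - 376)*(1/18) = 87*(1/18) = 29/6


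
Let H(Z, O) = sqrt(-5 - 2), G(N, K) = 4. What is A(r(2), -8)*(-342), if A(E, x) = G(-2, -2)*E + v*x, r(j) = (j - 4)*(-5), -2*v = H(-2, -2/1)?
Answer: -13680 - 1368*I*sqrt(7) ≈ -13680.0 - 3619.4*I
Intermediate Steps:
H(Z, O) = I*sqrt(7) (H(Z, O) = sqrt(-7) = I*sqrt(7))
v = -I*sqrt(7)/2 ≈ -1.3229*I
r(j) = 20 - 5*j (r(j) = (-4 + j)*(-5) = 20 - 5*j)
A(E, x) = 4*E - I*x*sqrt(7)/2 (A(E, x) = 4*E + (-I*sqrt(7)/2)*x = 4*E - I*x*sqrt(7)/2)
A(r(2), -8)*(-342) = (4*(20 - 5*2) - 1/2*I*(-8)*sqrt(7))*(-342) = (4*(20 - 10) + 4*I*sqrt(7))*(-342) = (4*10 + 4*I*sqrt(7))*(-342) = (40 + 4*I*sqrt(7))*(-342) = -13680 - 1368*I*sqrt(7)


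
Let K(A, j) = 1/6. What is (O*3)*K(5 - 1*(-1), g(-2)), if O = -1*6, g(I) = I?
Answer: -3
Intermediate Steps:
K(A, j) = ⅙
O = -6
(O*3)*K(5 - 1*(-1), g(-2)) = -6*3*(⅙) = -18*⅙ = -3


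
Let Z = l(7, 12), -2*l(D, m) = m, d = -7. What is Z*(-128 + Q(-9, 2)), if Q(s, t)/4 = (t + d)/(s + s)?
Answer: 2284/3 ≈ 761.33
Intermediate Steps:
l(D, m) = -m/2
Z = -6 (Z = -½*12 = -6)
Q(s, t) = 2*(-7 + t)/s (Q(s, t) = 4*((t - 7)/(s + s)) = 4*((-7 + t)/((2*s))) = 4*((-7 + t)*(1/(2*s))) = 4*((-7 + t)/(2*s)) = 2*(-7 + t)/s)
Z*(-128 + Q(-9, 2)) = -6*(-128 + 2*(-7 + 2)/(-9)) = -6*(-128 + 2*(-⅑)*(-5)) = -6*(-128 + 10/9) = -6*(-1142/9) = 2284/3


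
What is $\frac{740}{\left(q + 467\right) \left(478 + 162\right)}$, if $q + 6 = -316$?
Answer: $\frac{37}{4640} \approx 0.0079741$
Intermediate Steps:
$q = -322$ ($q = -6 - 316 = -322$)
$\frac{740}{\left(q + 467\right) \left(478 + 162\right)} = \frac{740}{\left(-322 + 467\right) \left(478 + 162\right)} = \frac{740}{145 \cdot 640} = \frac{740}{92800} = 740 \cdot \frac{1}{92800} = \frac{37}{4640}$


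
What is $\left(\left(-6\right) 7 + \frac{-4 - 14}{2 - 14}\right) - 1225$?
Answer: $- \frac{2531}{2} \approx -1265.5$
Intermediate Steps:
$\left(\left(-6\right) 7 + \frac{-4 - 14}{2 - 14}\right) - 1225 = \left(-42 - \frac{18}{-12}\right) - 1225 = \left(-42 - - \frac{3}{2}\right) - 1225 = \left(-42 + \frac{3}{2}\right) - 1225 = - \frac{81}{2} - 1225 = - \frac{2531}{2}$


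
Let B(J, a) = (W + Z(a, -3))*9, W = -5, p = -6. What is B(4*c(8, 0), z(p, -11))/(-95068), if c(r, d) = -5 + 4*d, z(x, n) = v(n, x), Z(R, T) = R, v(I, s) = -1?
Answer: 27/47534 ≈ 0.00056801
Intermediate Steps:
z(x, n) = -1
B(J, a) = -45 + 9*a (B(J, a) = (-5 + a)*9 = -45 + 9*a)
B(4*c(8, 0), z(p, -11))/(-95068) = (-45 + 9*(-1))/(-95068) = (-45 - 9)*(-1/95068) = -54*(-1/95068) = 27/47534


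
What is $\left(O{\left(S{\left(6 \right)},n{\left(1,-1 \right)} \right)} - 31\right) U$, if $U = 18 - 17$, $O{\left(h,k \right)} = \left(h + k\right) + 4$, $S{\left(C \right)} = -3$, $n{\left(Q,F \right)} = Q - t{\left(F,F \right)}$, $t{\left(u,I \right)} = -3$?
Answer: $-26$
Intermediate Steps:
$n{\left(Q,F \right)} = 3 + Q$ ($n{\left(Q,F \right)} = Q - -3 = Q + 3 = 3 + Q$)
$O{\left(h,k \right)} = 4 + h + k$
$U = 1$
$\left(O{\left(S{\left(6 \right)},n{\left(1,-1 \right)} \right)} - 31\right) U = \left(\left(4 - 3 + \left(3 + 1\right)\right) - 31\right) 1 = \left(\left(4 - 3 + 4\right) - 31\right) 1 = \left(5 - 31\right) 1 = \left(-26\right) 1 = -26$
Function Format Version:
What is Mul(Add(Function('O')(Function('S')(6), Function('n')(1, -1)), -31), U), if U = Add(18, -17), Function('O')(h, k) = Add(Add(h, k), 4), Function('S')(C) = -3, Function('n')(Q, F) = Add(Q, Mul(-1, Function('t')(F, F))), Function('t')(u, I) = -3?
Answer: -26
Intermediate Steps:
Function('n')(Q, F) = Add(3, Q) (Function('n')(Q, F) = Add(Q, Mul(-1, -3)) = Add(Q, 3) = Add(3, Q))
Function('O')(h, k) = Add(4, h, k)
U = 1
Mul(Add(Function('O')(Function('S')(6), Function('n')(1, -1)), -31), U) = Mul(Add(Add(4, -3, Add(3, 1)), -31), 1) = Mul(Add(Add(4, -3, 4), -31), 1) = Mul(Add(5, -31), 1) = Mul(-26, 1) = -26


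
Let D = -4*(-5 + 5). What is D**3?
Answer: 0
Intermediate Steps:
D = 0 (D = -4*0 = 0)
D**3 = 0**3 = 0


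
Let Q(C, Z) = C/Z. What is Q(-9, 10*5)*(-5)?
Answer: 9/10 ≈ 0.90000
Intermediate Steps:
Q(-9, 10*5)*(-5) = -9/(10*5)*(-5) = -9/50*(-5) = 9/10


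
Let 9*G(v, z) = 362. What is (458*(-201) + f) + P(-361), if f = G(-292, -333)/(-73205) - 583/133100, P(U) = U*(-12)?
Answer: -1155956794357/13176900 ≈ -87726.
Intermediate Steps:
G(v, z) = 362/9 (G(v, z) = (1/9)*362 = 362/9)
P(U) = -12*U
f = -64957/13176900 (f = (362/9)/(-73205) - 583/133100 = (362/9)*(-1/73205) - 583*1/133100 = -362/658845 - 53/12100 = -64957/13176900 ≈ -0.0049296)
(458*(-201) + f) + P(-361) = (458*(-201) - 64957/13176900) - 12*(-361) = (-92058 - 64957/13176900) + 4332 = -1213039125157/13176900 + 4332 = -1155956794357/13176900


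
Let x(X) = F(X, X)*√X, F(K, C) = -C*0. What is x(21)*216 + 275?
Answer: 275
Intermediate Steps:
F(K, C) = 0
x(X) = 0 (x(X) = 0*√X = 0)
x(21)*216 + 275 = 0*216 + 275 = 0 + 275 = 275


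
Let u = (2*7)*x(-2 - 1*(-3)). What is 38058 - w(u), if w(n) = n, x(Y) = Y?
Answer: 38044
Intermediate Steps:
u = 14 (u = (2*7)*(-2 - 1*(-3)) = 14*(-2 + 3) = 14*1 = 14)
38058 - w(u) = 38058 - 1*14 = 38058 - 14 = 38044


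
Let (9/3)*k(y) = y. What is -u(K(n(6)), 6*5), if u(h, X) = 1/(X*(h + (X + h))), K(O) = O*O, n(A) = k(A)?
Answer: -1/1140 ≈ -0.00087719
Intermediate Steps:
k(y) = y/3
n(A) = A/3
K(O) = O²
u(h, X) = 1/(X*(X + 2*h))
-u(K(n(6)), 6*5) = -1/((6*5)*(6*5 + 2*((⅓)*6)²)) = -1/(30*(30 + 2*2²)) = -1/(30*(30 + 2*4)) = -1/(30*(30 + 8)) = -1/(30*38) = -1*1/1140 = -1/1140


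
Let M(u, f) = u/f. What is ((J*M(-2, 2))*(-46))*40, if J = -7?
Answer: -12880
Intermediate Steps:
((J*M(-2, 2))*(-46))*40 = (-(-14)/2*(-46))*40 = (-7*(-1)*(-46))*40 = (7*(-46))*40 = -322*40 = -12880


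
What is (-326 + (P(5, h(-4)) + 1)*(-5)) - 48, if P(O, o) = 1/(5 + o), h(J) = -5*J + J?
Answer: -7964/21 ≈ -379.24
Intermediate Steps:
h(J) = -4*J
(-326 + (P(5, h(-4)) + 1)*(-5)) - 48 = (-326 + (1/(5 - 4*(-4)) + 1)*(-5)) - 48 = (-326 + (1/(5 + 16) + 1)*(-5)) - 48 = (-326 + (1/21 + 1)*(-5)) - 48 = (-326 + (22/21)*(-5)) - 48 = (-326 - 110/21) - 48 = -6956/21 - 48 = -7964/21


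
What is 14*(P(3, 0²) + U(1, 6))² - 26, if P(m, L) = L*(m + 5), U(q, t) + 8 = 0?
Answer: 870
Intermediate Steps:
U(q, t) = -8 (U(q, t) = -8 + 0 = -8)
P(m, L) = L*(5 + m)
14*(P(3, 0²) + U(1, 6))² - 26 = 14*(0²*(5 + 3) - 8)² - 26 = 14*(0*8 - 8)² - 26 = 14*(0 - 8)² - 26 = 14*(-8)² - 26 = 14*64 - 26 = 896 - 26 = 870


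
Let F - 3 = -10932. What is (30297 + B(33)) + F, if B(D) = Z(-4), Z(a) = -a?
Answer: 19372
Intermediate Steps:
F = -10929 (F = 3 - 10932 = -10929)
B(D) = 4 (B(D) = -1*(-4) = 4)
(30297 + B(33)) + F = (30297 + 4) - 10929 = 30301 - 10929 = 19372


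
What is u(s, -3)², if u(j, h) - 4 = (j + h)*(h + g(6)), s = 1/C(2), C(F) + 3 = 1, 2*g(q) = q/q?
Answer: 2601/16 ≈ 162.56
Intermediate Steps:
g(q) = ½ (g(q) = (q/q)/2 = (½)*1 = ½)
C(F) = -2 (C(F) = -3 + 1 = -2)
s = -½ (s = 1/(-2) = -½ ≈ -0.50000)
u(j, h) = 4 + (½ + h)*(h + j) (u(j, h) = 4 + (j + h)*(h + ½) = 4 + (h + j)*(½ + h) = 4 + (½ + h)*(h + j))
u(s, -3)² = (4 + (-3)² + (½)*(-3) + (½)*(-½) - 3*(-½))² = (4 + 9 - 3/2 - ¼ + 3/2)² = (51/4)² = 2601/16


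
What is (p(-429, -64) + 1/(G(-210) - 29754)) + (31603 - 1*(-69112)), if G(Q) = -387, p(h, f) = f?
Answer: 3033721790/30141 ≈ 1.0065e+5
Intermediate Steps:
(p(-429, -64) + 1/(G(-210) - 29754)) + (31603 - 1*(-69112)) = (-64 + 1/(-387 - 29754)) + (31603 - 1*(-69112)) = (-64 + 1/(-30141)) + (31603 + 69112) = (-64 - 1/30141) + 100715 = -1929025/30141 + 100715 = 3033721790/30141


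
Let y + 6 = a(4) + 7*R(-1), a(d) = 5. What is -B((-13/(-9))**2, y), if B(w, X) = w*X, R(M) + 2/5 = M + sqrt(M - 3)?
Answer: 338/15 - 2366*I/81 ≈ 22.533 - 29.21*I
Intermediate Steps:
R(M) = -2/5 + M + sqrt(-3 + M) (R(M) = -2/5 + (M + sqrt(M - 3)) = -2/5 + (M + sqrt(-3 + M)) = -2/5 + M + sqrt(-3 + M))
y = -54/5 + 14*I (y = -6 + (5 + 7*(-2/5 - 1 + sqrt(-3 - 1))) = -6 + (5 + 7*(-2/5 - 1 + sqrt(-4))) = -6 + (5 + 7*(-2/5 - 1 + 2*I)) = -6 + (5 + 7*(-7/5 + 2*I)) = -6 + (5 + (-49/5 + 14*I)) = -6 + (-24/5 + 14*I) = -54/5 + 14*I ≈ -10.8 + 14.0*I)
B(w, X) = X*w
-B((-13/(-9))**2, y) = -(-54/5 + 14*I)*(-13/(-9))**2 = -(-54/5 + 14*I)*(-13*(-1/9))**2 = -(-54/5 + 14*I)*(13/9)**2 = -(-54/5 + 14*I)*169/81 = -(-338/15 + 2366*I/81) = 338/15 - 2366*I/81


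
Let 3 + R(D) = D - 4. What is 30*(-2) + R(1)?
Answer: -66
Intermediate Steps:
R(D) = -7 + D (R(D) = -3 + (D - 4) = -3 + (-4 + D) = -7 + D)
30*(-2) + R(1) = 30*(-2) + (-7 + 1) = -60 - 6 = -66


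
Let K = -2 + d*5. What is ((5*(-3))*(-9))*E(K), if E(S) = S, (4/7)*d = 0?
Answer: -270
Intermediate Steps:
d = 0 (d = (7/4)*0 = 0)
K = -2 (K = -2 + 0*5 = -2 + 0 = -2)
((5*(-3))*(-9))*E(K) = ((5*(-3))*(-9))*(-2) = -15*(-9)*(-2) = 135*(-2) = -270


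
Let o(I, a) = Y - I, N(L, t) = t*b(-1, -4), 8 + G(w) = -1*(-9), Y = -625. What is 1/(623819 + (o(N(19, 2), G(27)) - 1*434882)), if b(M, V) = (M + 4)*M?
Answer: 1/188318 ≈ 5.3102e-6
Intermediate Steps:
G(w) = 1 (G(w) = -8 - 1*(-9) = -8 + 9 = 1)
b(M, V) = M*(4 + M) (b(M, V) = (4 + M)*M = M*(4 + M))
N(L, t) = -3*t (N(L, t) = t*(-(4 - 1)) = t*(-1*3) = t*(-3) = -3*t)
o(I, a) = -625 - I
1/(623819 + (o(N(19, 2), G(27)) - 1*434882)) = 1/(623819 + ((-625 - (-3)*2) - 1*434882)) = 1/(623819 + ((-625 - 1*(-6)) - 434882)) = 1/(623819 + ((-625 + 6) - 434882)) = 1/(623819 + (-619 - 434882)) = 1/(623819 - 435501) = 1/188318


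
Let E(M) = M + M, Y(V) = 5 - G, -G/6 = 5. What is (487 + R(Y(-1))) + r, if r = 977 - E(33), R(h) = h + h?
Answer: 1468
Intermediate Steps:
G = -30 (G = -6*5 = -30)
Y(V) = 35 (Y(V) = 5 - 1*(-30) = 5 + 30 = 35)
R(h) = 2*h
E(M) = 2*M
r = 911 (r = 977 - 2*33 = 977 - 1*66 = 977 - 66 = 911)
(487 + R(Y(-1))) + r = (487 + 2*35) + 911 = (487 + 70) + 911 = 557 + 911 = 1468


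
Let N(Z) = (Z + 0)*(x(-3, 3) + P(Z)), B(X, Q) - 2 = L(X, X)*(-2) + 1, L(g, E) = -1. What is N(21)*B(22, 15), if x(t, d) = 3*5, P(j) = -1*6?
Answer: 945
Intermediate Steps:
P(j) = -6
x(t, d) = 15
B(X, Q) = 5 (B(X, Q) = 2 + (-1*(-2) + 1) = 2 + (2 + 1) = 2 + 3 = 5)
N(Z) = 9*Z (N(Z) = (Z + 0)*(15 - 6) = Z*9 = 9*Z)
N(21)*B(22, 15) = (9*21)*5 = 189*5 = 945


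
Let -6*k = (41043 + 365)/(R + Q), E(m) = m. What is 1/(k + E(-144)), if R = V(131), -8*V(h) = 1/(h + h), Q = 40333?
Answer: -253613901/36563797328 ≈ -0.0069362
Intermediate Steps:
V(h) = -1/(16*h) (V(h) = -1/(8*(h + h)) = -1/(2*h)/8 = -1/(16*h))
R = -1/2096 (R = -1/16/131 = -1/16*1/131 = -1/2096 ≈ -0.00047710)
k = -43395584/253613901 (k = -(41043 + 365)/(6*(-1/2096 + 40333)) = -20704/(3*84537967/2096) = -20704*2096/(3*84537967) = -1/6*86791168/84537967 = -43395584/253613901 ≈ -0.17111)
1/(k + E(-144)) = 1/(-43395584/253613901 - 144) = 1/(-36563797328/253613901) = -253613901/36563797328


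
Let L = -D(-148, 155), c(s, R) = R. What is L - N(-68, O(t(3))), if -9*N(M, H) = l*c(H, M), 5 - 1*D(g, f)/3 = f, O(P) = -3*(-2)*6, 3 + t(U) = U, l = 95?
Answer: -2410/9 ≈ -267.78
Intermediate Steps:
t(U) = -3 + U
O(P) = 36 (O(P) = 6*6 = 36)
D(g, f) = 15 - 3*f
N(M, H) = -95*M/9
L = 450 (L = -(15 - 3*155) = -(15 - 465) = -1*(-450) = 450)
L - N(-68, O(t(3))) = 450 - (-95)*(-68)/9 = 450 - 1*6460/9 = 450 - 6460/9 = -2410/9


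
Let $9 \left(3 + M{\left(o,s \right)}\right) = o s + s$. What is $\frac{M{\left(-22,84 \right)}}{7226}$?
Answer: $- \frac{199}{7226} \approx -0.027539$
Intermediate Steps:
$M{\left(o,s \right)} = -3 + \frac{s}{9} + \frac{o s}{9}$ ($M{\left(o,s \right)} = -3 + \frac{o s + s}{9} = -3 + \frac{s + o s}{9} = -3 + \left(\frac{s}{9} + \frac{o s}{9}\right) = -3 + \frac{s}{9} + \frac{o s}{9}$)
$\frac{M{\left(-22,84 \right)}}{7226} = \frac{-3 + \frac{1}{9} \cdot 84 + \frac{1}{9} \left(-22\right) 84}{7226} = \left(-3 + \frac{28}{3} - \frac{616}{3}\right) \frac{1}{7226} = \left(-199\right) \frac{1}{7226} = - \frac{199}{7226}$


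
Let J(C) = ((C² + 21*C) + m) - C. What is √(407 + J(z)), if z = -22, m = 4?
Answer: √455 ≈ 21.331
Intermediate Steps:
J(C) = 4 + C² + 20*C (J(C) = ((C² + 21*C) + 4) - C = (4 + C² + 21*C) - C = 4 + C² + 20*C)
√(407 + J(z)) = √(407 + (4 + (-22)² + 20*(-22))) = √(407 + (4 + 484 - 440)) = √(407 + 48) = √455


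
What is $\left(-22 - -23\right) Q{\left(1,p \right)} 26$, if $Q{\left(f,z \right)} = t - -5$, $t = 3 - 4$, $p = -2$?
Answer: $104$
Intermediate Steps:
$t = -1$ ($t = 3 - 4 = -1$)
$Q{\left(f,z \right)} = 4$ ($Q{\left(f,z \right)} = -1 - -5 = -1 + 5 = 4$)
$\left(-22 - -23\right) Q{\left(1,p \right)} 26 = \left(-22 - -23\right) 4 \cdot 26 = \left(-22 + 23\right) 4 \cdot 26 = 1 \cdot 4 \cdot 26 = 4 \cdot 26 = 104$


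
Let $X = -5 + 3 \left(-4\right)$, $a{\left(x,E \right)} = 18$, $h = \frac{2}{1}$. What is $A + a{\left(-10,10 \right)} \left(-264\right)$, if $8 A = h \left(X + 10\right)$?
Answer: $- \frac{19015}{4} \approx -4753.8$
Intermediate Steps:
$h = 2$ ($h = 2 \cdot 1 = 2$)
$X = -17$ ($X = -5 - 12 = -17$)
$A = - \frac{7}{4}$ ($A = \frac{2 \left(-17 + 10\right)}{8} = \frac{2 \left(-7\right)}{8} = \frac{1}{8} \left(-14\right) = - \frac{7}{4} \approx -1.75$)
$A + a{\left(-10,10 \right)} \left(-264\right) = - \frac{7}{4} + 18 \left(-264\right) = - \frac{7}{4} - 4752 = - \frac{19015}{4}$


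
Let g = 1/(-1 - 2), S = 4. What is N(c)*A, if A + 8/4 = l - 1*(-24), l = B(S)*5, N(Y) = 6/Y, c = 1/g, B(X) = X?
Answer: -84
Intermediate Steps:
g = -⅓ (g = 1/(-3) = -⅓ ≈ -0.33333)
c = -3 (c = 1/(-⅓) = -3)
l = 20 (l = 4*5 = 20)
A = 42 (A = -2 + (20 - 1*(-24)) = -2 + (20 + 24) = -2 + 44 = 42)
N(c)*A = (6/(-3))*42 = (6*(-⅓))*42 = -2*42 = -84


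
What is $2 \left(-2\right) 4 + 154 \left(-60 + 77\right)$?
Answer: $2602$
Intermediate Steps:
$2 \left(-2\right) 4 + 154 \left(-60 + 77\right) = \left(-4\right) 4 + 154 \cdot 17 = -16 + 2618 = 2602$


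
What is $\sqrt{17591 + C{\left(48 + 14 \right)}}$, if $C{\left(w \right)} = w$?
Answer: $\sqrt{17653} \approx 132.86$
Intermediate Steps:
$\sqrt{17591 + C{\left(48 + 14 \right)}} = \sqrt{17591 + \left(48 + 14\right)} = \sqrt{17591 + 62} = \sqrt{17653}$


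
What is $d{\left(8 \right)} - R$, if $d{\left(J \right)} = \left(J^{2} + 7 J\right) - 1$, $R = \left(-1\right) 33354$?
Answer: $33473$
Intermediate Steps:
$R = -33354$
$d{\left(J \right)} = -1 + J^{2} + 7 J$
$d{\left(8 \right)} - R = \left(-1 + 8^{2} + 7 \cdot 8\right) - -33354 = \left(-1 + 64 + 56\right) + 33354 = 119 + 33354 = 33473$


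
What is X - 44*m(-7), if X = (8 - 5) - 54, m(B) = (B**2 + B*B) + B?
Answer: -4055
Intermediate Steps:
m(B) = B + 2*B**2 (m(B) = (B**2 + B**2) + B = 2*B**2 + B = B + 2*B**2)
X = -51 (X = 3 - 54 = -51)
X - 44*m(-7) = -51 - (-308)*(1 + 2*(-7)) = -51 - (-308)*(1 - 14) = -51 - (-308)*(-13) = -51 - 44*91 = -51 - 4004 = -4055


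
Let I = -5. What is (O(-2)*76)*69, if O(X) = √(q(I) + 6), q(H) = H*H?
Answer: 5244*√31 ≈ 29197.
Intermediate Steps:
q(H) = H²
O(X) = √31 (O(X) = √((-5)² + 6) = √(25 + 6) = √31)
(O(-2)*76)*69 = (√31*76)*69 = (76*√31)*69 = 5244*√31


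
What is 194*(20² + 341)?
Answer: 143754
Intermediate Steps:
194*(20² + 341) = 194*(400 + 341) = 194*741 = 143754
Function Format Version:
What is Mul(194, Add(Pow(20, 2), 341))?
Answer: 143754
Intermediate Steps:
Mul(194, Add(Pow(20, 2), 341)) = Mul(194, Add(400, 341)) = Mul(194, 741) = 143754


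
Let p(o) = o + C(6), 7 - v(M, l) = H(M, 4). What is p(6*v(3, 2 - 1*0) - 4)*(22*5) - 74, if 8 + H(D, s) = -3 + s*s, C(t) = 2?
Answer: 1026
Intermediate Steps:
H(D, s) = -11 + s² (H(D, s) = -8 + (-3 + s*s) = -8 + (-3 + s²) = -11 + s²)
v(M, l) = 2 (v(M, l) = 7 - (-11 + 4²) = 7 - (-11 + 16) = 7 - 1*5 = 7 - 5 = 2)
p(o) = 2 + o (p(o) = o + 2 = 2 + o)
p(6*v(3, 2 - 1*0) - 4)*(22*5) - 74 = (2 + (6*2 - 4))*(22*5) - 74 = (2 + (12 - 4))*110 - 74 = (2 + 8)*110 - 74 = 10*110 - 74 = 1100 - 74 = 1026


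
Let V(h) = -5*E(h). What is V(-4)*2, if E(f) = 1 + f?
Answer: 30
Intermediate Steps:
V(h) = -5 - 5*h (V(h) = -5*(1 + h) = -5 - 5*h)
V(-4)*2 = (-5 - 5*(-4))*2 = (-5 + 20)*2 = 15*2 = 30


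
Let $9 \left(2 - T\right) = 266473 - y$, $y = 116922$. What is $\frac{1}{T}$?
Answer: $- \frac{9}{149533} \approx -6.0187 \cdot 10^{-5}$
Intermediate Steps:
$T = - \frac{149533}{9}$ ($T = 2 - \frac{266473 - 116922}{9} = 2 - \frac{149551}{9} = - \frac{149533}{9} \approx -16615.0$)
$\frac{1}{T} = \frac{1}{- \frac{149533}{9}} = - \frac{9}{149533}$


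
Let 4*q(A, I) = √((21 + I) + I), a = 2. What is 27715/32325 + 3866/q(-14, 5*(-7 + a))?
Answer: 5543/6465 - 15464*I*√29/29 ≈ 0.85739 - 2871.6*I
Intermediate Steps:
q(A, I) = √(21 + 2*I)/4 (q(A, I) = √((21 + I) + I)/4 = √(21 + 2*I)/4)
27715/32325 + 3866/q(-14, 5*(-7 + a)) = 27715/32325 + 3866/((√(21 + 2*(5*(-7 + 2)))/4)) = 27715*(1/32325) + 3866/((√(21 + 2*(5*(-5)))/4)) = 5543/6465 + 3866/((√(21 + 2*(-25))/4)) = 5543/6465 + 3866/((√(21 - 50)/4)) = 5543/6465 + 3866/((√(-29)/4)) = 5543/6465 + 3866/(((I*√29)/4)) = 5543/6465 + 3866/((I*√29/4)) = 5543/6465 + 3866*(-4*I*√29/29) = 5543/6465 - 15464*I*√29/29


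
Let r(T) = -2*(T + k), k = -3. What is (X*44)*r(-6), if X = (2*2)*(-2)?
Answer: -6336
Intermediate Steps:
r(T) = 6 - 2*T (r(T) = -2*(T - 3) = -2*(-3 + T) = 6 - 2*T)
X = -8 (X = 4*(-2) = -8)
(X*44)*r(-6) = (-8*44)*(6 - 2*(-6)) = -352*(6 + 12) = -352*18 = -6336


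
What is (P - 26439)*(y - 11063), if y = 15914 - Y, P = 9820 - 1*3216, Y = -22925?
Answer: -550936960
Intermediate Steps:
P = 6604 (P = 9820 - 3216 = 6604)
y = 38839 (y = 15914 - 1*(-22925) = 15914 + 22925 = 38839)
(P - 26439)*(y - 11063) = (6604 - 26439)*(38839 - 11063) = -19835*27776 = -550936960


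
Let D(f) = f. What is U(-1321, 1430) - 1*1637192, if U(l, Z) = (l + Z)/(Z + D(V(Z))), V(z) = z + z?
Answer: -7023553571/4290 ≈ -1.6372e+6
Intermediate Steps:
V(z) = 2*z
U(l, Z) = (Z + l)/(3*Z) (U(l, Z) = (l + Z)/(Z + 2*Z) = (Z + l)/((3*Z)) = (Z + l)*(1/(3*Z)) = (Z + l)/(3*Z))
U(-1321, 1430) - 1*1637192 = (⅓)*(1430 - 1321)/1430 - 1*1637192 = (⅓)*(1/1430)*109 - 1637192 = 109/4290 - 1637192 = -7023553571/4290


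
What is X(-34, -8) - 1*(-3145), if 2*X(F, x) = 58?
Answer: 3174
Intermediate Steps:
X(F, x) = 29 (X(F, x) = (1/2)*58 = 29)
X(-34, -8) - 1*(-3145) = 29 - 1*(-3145) = 29 + 3145 = 3174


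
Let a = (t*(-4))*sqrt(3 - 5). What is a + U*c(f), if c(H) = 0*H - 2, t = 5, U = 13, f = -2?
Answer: -26 - 20*I*sqrt(2) ≈ -26.0 - 28.284*I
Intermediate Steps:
a = -20*I*sqrt(2) (a = (5*(-4))*sqrt(3 - 5) = -20*I*sqrt(2) ≈ -28.284*I)
c(H) = -2 (c(H) = 0 - 2 = -2)
a + U*c(f) = -20*I*sqrt(2) + 13*(-2) = -20*I*sqrt(2) - 26 = -26 - 20*I*sqrt(2)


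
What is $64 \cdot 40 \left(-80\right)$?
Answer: $-204800$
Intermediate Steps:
$64 \cdot 40 \left(-80\right) = 2560 \left(-80\right) = -204800$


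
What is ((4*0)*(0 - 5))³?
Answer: 0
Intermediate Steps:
((4*0)*(0 - 5))³ = (0*(-5))³ = 0³ = 0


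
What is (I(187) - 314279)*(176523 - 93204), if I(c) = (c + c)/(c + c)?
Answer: -26185328682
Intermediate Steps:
I(c) = 1 (I(c) = (2*c)/((2*c)) = (2*c)*(1/(2*c)) = 1)
(I(187) - 314279)*(176523 - 93204) = (1 - 314279)*(176523 - 93204) = -314278*83319 = -26185328682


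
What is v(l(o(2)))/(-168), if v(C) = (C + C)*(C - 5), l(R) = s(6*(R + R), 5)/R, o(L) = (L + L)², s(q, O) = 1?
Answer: 79/21504 ≈ 0.0036737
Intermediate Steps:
o(L) = 4*L² (o(L) = (2*L)² = 4*L²)
l(R) = 1/R
v(C) = 2*C*(-5 + C) (v(C) = (2*C)*(-5 + C) = 2*C*(-5 + C))
v(l(o(2)))/(-168) = (2*(-5 + 1/(4*2²))/((4*2²)))/(-168) = (2*(-5 + 1/(4*4))/((4*4)))*(-1/168) = (2*(-5 + 1/16)/16)*(-1/168) = (2*(1/16)*(-5 + 1/16))*(-1/168) = (2*(1/16)*(-79/16))*(-1/168) = -79/128*(-1/168) = 79/21504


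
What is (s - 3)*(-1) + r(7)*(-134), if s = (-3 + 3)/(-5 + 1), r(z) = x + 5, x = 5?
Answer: -1337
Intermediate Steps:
r(z) = 10 (r(z) = 5 + 5 = 10)
s = 0 (s = 0/(-4) = 0*(-1/4) = 0)
(s - 3)*(-1) + r(7)*(-134) = (0 - 3)*(-1) + 10*(-134) = -3*(-1) - 1340 = 3 - 1340 = -1337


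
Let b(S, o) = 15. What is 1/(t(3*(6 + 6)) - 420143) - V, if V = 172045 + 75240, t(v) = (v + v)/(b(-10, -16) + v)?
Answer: -1766210115012/7142407 ≈ -2.4729e+5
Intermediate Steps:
t(v) = 2*v/(15 + v) (t(v) = (v + v)/(15 + v) = (2*v)/(15 + v) = 2*v/(15 + v))
V = 247285
1/(t(3*(6 + 6)) - 420143) - V = 1/(2*(3*(6 + 6))/(15 + 3*(6 + 6)) - 420143) - 1*247285 = 1/(2*(3*12)/(15 + 3*12) - 420143) - 247285 = 1/(2*36/(15 + 36) - 420143) - 247285 = 1/(2*36/51 - 420143) - 247285 = 1/(2*36*(1/51) - 420143) - 247285 = 1/(24/17 - 420143) - 247285 = 1/(-7142407/17) - 247285 = -17/7142407 - 247285 = -1766210115012/7142407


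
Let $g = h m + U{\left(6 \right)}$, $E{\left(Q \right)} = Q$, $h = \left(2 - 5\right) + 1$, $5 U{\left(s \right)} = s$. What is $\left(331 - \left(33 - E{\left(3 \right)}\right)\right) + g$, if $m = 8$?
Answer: $\frac{1431}{5} \approx 286.2$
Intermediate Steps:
$U{\left(s \right)} = \frac{s}{5}$
$h = -2$ ($h = -3 + 1 = -2$)
$g = - \frac{74}{5}$ ($g = \left(-2\right) 8 + \frac{1}{5} \cdot 6 = -16 + \frac{6}{5} = - \frac{74}{5} \approx -14.8$)
$\left(331 - \left(33 - E{\left(3 \right)}\right)\right) + g = \left(331 - \left(33 - 3\right)\right) - \frac{74}{5} = \left(331 - 30\right) - \frac{74}{5} = 301 - \frac{74}{5} = \frac{1431}{5}$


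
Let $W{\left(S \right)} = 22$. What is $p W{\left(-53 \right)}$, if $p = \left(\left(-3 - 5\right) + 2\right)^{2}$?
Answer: $792$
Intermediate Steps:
$p = 36$ ($p = \left(\left(-3 - 5\right) + 2\right)^{2} = \left(-8 + 2\right)^{2} = \left(-6\right)^{2} = 36$)
$p W{\left(-53 \right)} = 36 \cdot 22 = 792$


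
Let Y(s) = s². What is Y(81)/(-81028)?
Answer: -6561/81028 ≈ -0.080972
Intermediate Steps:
Y(81)/(-81028) = 81²/(-81028) = 6561*(-1/81028) = -6561/81028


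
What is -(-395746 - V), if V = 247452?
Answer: 643198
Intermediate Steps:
-(-395746 - V) = -(-395746 - 1*247452) = -(-395746 - 247452) = -1*(-643198) = 643198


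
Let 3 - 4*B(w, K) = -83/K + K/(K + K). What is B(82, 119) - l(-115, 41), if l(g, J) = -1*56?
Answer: 54073/952 ≈ 56.799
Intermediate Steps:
l(g, J) = -56
B(w, K) = 5/8 + 83/(4*K) (B(w, K) = 3/4 - (-83/K + K/(K + K))/4 = 3/4 - (-83/K + K/((2*K)))/4 = 3/4 - (-83/K + K*(1/(2*K)))/4 = 3/4 - (-83/K + 1/2)/4 = 3/4 - (1/2 - 83/K)/4 = 3/4 + (-1/8 + 83/(4*K)) = 5/8 + 83/(4*K))
B(82, 119) - l(-115, 41) = (1/8)*(166 + 5*119)/119 - 1*(-56) = (1/8)*(1/119)*(166 + 595) + 56 = (1/8)*(1/119)*761 + 56 = 761/952 + 56 = 54073/952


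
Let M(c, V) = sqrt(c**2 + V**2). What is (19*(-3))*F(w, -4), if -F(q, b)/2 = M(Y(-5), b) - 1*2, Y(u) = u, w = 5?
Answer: -228 + 114*sqrt(41) ≈ 501.96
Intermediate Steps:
M(c, V) = sqrt(V**2 + c**2)
F(q, b) = 4 - 2*sqrt(25 + b**2) (F(q, b) = -2*(sqrt(b**2 + (-5)**2) - 1*2) = -2*(sqrt(b**2 + 25) - 2) = -2*(sqrt(25 + b**2) - 2) = -2*(-2 + sqrt(25 + b**2)) = 4 - 2*sqrt(25 + b**2))
(19*(-3))*F(w, -4) = (19*(-3))*(4 - 2*sqrt(25 + (-4)**2)) = -57*(4 - 2*sqrt(25 + 16)) = -57*(4 - 2*sqrt(41)) = -228 + 114*sqrt(41)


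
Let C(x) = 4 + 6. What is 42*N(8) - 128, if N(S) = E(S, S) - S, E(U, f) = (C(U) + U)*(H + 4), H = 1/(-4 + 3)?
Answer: 1804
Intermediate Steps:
H = -1 (H = 1/(-1) = -1)
C(x) = 10
E(U, f) = 30 + 3*U (E(U, f) = (10 + U)*(-1 + 4) = (10 + U)*3 = 30 + 3*U)
N(S) = 30 + 2*S (N(S) = (30 + 3*S) - S = 30 + 2*S)
42*N(8) - 128 = 42*(30 + 2*8) - 128 = 42*(30 + 16) - 128 = 42*46 - 128 = 1932 - 128 = 1804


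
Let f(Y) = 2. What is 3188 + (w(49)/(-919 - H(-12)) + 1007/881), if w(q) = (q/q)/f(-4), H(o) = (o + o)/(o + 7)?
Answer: 25955403725/8138678 ≈ 3189.1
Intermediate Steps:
H(o) = 2*o/(7 + o) (H(o) = (2*o)/(7 + o) = 2*o/(7 + o))
w(q) = ½ (w(q) = (q/q)/2 = 1*(½) = ½)
3188 + (w(49)/(-919 - H(-12)) + 1007/881) = 3188 + (1/(2*(-919 - 2*(-12)/(7 - 12))) + 1007/881) = 3188 + (1/(2*(-919 - 2*(-12)/(-5))) + 1007*(1/881)) = 3188 + (1/(2*(-919 - 2*(-12)*(-1)/5)) + 1007/881) = 3188 + (1/(2*(-919 - 1*24/5)) + 1007/881) = 3188 + (1/(2*(-919 - 24/5)) + 1007/881) = 3188 + (1/(2*(-4619/5)) + 1007/881) = 3188 + ((½)*(-5/4619) + 1007/881) = 3188 + (-5/9238 + 1007/881) = 3188 + 9298261/8138678 = 25955403725/8138678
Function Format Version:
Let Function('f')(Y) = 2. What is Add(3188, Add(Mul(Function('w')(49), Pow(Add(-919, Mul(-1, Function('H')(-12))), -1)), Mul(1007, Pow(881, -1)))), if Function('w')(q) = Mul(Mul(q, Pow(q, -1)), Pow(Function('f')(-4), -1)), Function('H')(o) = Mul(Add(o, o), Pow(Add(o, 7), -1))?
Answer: Rational(25955403725, 8138678) ≈ 3189.1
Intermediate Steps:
Function('H')(o) = Mul(2, o, Pow(Add(7, o), -1)) (Function('H')(o) = Mul(Mul(2, o), Pow(Add(7, o), -1)) = Mul(2, o, Pow(Add(7, o), -1)))
Function('w')(q) = Rational(1, 2) (Function('w')(q) = Mul(Mul(q, Pow(q, -1)), Pow(2, -1)) = Mul(1, Rational(1, 2)) = Rational(1, 2))
Add(3188, Add(Mul(Function('w')(49), Pow(Add(-919, Mul(-1, Function('H')(-12))), -1)), Mul(1007, Pow(881, -1)))) = Add(3188, Add(Mul(Rational(1, 2), Pow(Add(-919, Mul(-1, Mul(2, -12, Pow(Add(7, -12), -1)))), -1)), Mul(1007, Pow(881, -1)))) = Add(3188, Add(Mul(Rational(1, 2), Pow(Add(-919, Mul(-1, Mul(2, -12, Pow(-5, -1)))), -1)), Mul(1007, Rational(1, 881)))) = Add(3188, Add(Mul(Rational(1, 2), Pow(Add(-919, Mul(-1, Mul(2, -12, Rational(-1, 5)))), -1)), Rational(1007, 881))) = Add(3188, Add(Mul(Rational(1, 2), Pow(Add(-919, Mul(-1, Rational(24, 5))), -1)), Rational(1007, 881))) = Add(3188, Add(Mul(Rational(1, 2), Pow(Add(-919, Rational(-24, 5)), -1)), Rational(1007, 881))) = Add(3188, Add(Mul(Rational(1, 2), Pow(Rational(-4619, 5), -1)), Rational(1007, 881))) = Add(3188, Add(Mul(Rational(1, 2), Rational(-5, 4619)), Rational(1007, 881))) = Add(3188, Add(Rational(-5, 9238), Rational(1007, 881))) = Add(3188, Rational(9298261, 8138678)) = Rational(25955403725, 8138678)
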